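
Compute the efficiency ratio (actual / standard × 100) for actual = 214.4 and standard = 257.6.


Efficiency = (actual / standard) × 100
= (214.4 / 257.6) × 100
= 83.2%


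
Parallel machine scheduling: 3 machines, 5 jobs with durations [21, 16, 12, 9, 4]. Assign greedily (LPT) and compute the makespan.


Jobs (LPT sorted): [21, 16, 12, 9, 4]
Machines: 3
  J=21 → Machine 1 (load: 0+21=21)
  J=16 → Machine 2 (load: 0+16=16)
  J=12 → Machine 3 (load: 0+12=12)
  J=9 → Machine 3 (load: 12+9=21)
  J=4 → Machine 2 (load: 16+4=20)
Machine loads: [21, 20, 21]
Makespan = max = 21 time units


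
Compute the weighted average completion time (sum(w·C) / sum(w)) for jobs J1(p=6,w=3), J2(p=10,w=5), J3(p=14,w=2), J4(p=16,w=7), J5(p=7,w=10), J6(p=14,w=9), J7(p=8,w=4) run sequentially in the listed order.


Completion times:
  J1: C=6, w×C=3×6=18
  J2: C=16, w×C=5×16=80
  J3: C=30, w×C=2×30=60
  J4: C=46, w×C=7×46=322
  J5: C=53, w×C=10×53=530
  J6: C=67, w×C=9×67=603
  J7: C=75, w×C=4×75=300
Sum w×C = 1913
Sum w = 40
Weighted avg = 1913/40
= 47.83


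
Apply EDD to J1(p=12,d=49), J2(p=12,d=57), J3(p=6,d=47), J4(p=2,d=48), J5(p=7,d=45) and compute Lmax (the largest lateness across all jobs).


EDD order: J5 → J3 → J4 → J1 → J2
Completion and lateness:
  J5: C=7, d=45, L=7-45=-38
  J3: C=13, d=47, L=13-47=-34
  J4: C=15, d=48, L=15-48=-33
  J1: C=27, d=49, L=27-49=-22
  J2: C=39, d=57, L=39-57=-18
Lmax = max(-38, -34, -33, -22, -18)
= -18


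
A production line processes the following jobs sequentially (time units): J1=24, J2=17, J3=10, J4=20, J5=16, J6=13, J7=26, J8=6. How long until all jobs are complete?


Sequential makespan: sum all processing times
= 24 + 17 + 10 + 20 + 16 + 13 + 26 + 6
= 132 time units


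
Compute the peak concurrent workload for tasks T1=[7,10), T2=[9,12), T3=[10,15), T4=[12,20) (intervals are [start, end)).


Check each time point for overlaps:
  t=9: 2 tasks active (T1, T2)
Max concurrent = 2


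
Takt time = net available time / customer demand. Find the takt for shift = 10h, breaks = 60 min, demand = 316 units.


Available = 10×60 - 60 = 540 min
Takt time = 540 / 316
= 1.71 min/unit


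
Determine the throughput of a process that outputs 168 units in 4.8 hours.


Throughput = units / time
= 168 / 4.8
= 35.0 units/hour


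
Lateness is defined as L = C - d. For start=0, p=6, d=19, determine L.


Completion = 0 + 6 = 6
Lateness = C - d = 6 - 19
= -13


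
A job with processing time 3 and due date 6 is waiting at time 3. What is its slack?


Slack = due - current_time - processing
= 6 - 3 - 3
= 0


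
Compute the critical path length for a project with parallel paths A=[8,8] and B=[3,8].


Path A: 8 + 8 = 16
Path B: 3 + 8 = 11
Critical path = longest = max(16, 11)
= 16 (Path A)


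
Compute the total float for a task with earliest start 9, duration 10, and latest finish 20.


EF = ES + duration = 9 + 10 = 19
LS = LF - duration = 20 - 10 = 10
Total Float = LF - EF = 20 - 19
(or LS - ES = 10 - 9)
= 1


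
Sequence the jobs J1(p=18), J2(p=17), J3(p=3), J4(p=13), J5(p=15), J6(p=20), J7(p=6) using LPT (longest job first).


LPT: sort by longest processing time first
  J6: p=20
  J1: p=18
  J2: p=17
  J5: p=15
  J4: p=13
  J7: p=6
  J3: p=3
Order: J6 → J1 → J2 → J5 → J4 → J7 → J3


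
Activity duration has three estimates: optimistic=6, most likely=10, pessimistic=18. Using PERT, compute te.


te = (o + 4m + p) / 6
= (6 + 4×10 + 18) / 6
= (6 + 40 + 18) / 6
= 64 / 6
= 10.67


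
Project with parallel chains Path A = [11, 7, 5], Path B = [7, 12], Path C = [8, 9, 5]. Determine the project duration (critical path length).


Path A: 11 + 7 + 5 = 23
Path B: 7 + 12 = 19
Path C: 8 + 9 + 5 = 22
Critical path = longest = max(23, 19, 22)
= 23 (Path A)


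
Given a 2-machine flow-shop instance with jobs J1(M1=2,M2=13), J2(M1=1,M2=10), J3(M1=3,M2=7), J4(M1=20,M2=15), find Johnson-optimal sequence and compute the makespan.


Johnson's rule:
Group 1 (M1≤M2, sort by M1): ['J2', 'J1', 'J3']
Group 2 (M1>M2, sort desc M2): ['J4']
Sequence: J2 → J1 → J3 → J4
Makespan calculation:
  J2: M1 done=1, M2 done=11
  J1: M1 done=3, M2 done=24
  J3: M1 done=6, M2 done=31
  J4: M1 done=26, M2 done=46
= Sequence: J2 → J1 → J3 → J4, Makespan: 46


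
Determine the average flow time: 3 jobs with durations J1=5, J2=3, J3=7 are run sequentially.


Completion times:
  J1: completes at 5
  J2: completes at 8
  J3: completes at 15
Sum = 28
Average = 28/3
= 9.33


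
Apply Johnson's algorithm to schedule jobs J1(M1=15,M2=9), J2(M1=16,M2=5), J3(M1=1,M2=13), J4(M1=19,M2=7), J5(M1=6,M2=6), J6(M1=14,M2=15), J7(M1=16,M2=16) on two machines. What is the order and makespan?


Johnson's rule:
Group 1 (M1≤M2, sort by M1): ['J3', 'J5', 'J6', 'J7']
Group 2 (M1>M2, sort desc M2): ['J1', 'J4', 'J2']
Sequence: J3 → J5 → J6 → J7 → J1 → J4 → J2
Makespan calculation:
  J3: M1 done=1, M2 done=14
  J5: M1 done=7, M2 done=20
  J6: M1 done=21, M2 done=36
  J7: M1 done=37, M2 done=53
  J1: M1 done=52, M2 done=62
  J4: M1 done=71, M2 done=78
  J2: M1 done=87, M2 done=92
= Sequence: J3 → J5 → J6 → J7 → J1 → J4 → J2, Makespan: 92


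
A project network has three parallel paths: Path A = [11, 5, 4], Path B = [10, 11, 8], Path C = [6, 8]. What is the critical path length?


Path A: 11 + 5 + 4 = 20
Path B: 10 + 11 + 8 = 29
Path C: 6 + 8 = 14
Critical path = longest = max(20, 29, 14)
= 29 (Path B)


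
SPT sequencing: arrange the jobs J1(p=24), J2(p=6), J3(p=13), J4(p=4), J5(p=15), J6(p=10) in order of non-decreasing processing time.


SPT: sort by shortest processing time
  J4: p=4
  J2: p=6
  J6: p=10
  J3: p=13
  J5: p=15
  J1: p=24
Order: J4 → J2 → J6 → J3 → J5 → J1


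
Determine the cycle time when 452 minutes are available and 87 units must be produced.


Cycle time = available time / demand
= 452 / 87
= 5.20 min/unit


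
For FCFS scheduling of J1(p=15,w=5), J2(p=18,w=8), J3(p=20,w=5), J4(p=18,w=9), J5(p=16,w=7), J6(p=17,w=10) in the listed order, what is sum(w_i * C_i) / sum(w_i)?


Completion times:
  J1: C=15, w×C=5×15=75
  J2: C=33, w×C=8×33=264
  J3: C=53, w×C=5×53=265
  J4: C=71, w×C=9×71=639
  J5: C=87, w×C=7×87=609
  J6: C=104, w×C=10×104=1040
Sum w×C = 2892
Sum w = 44
Weighted avg = 2892/44
= 65.73


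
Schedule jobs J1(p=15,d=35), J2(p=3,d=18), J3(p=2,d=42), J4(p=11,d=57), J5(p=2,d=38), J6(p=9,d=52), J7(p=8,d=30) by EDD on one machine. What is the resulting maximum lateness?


EDD order: J2 → J7 → J1 → J5 → J3 → J6 → J4
Completion and lateness:
  J2: C=3, d=18, L=3-18=-15
  J7: C=11, d=30, L=11-30=-19
  J1: C=26, d=35, L=26-35=-9
  J5: C=28, d=38, L=28-38=-10
  J3: C=30, d=42, L=30-42=-12
  J6: C=39, d=52, L=39-52=-13
  J4: C=50, d=57, L=50-57=-7
Lmax = max(-15, -19, -9, -10, -12, -13, -7)
= -7


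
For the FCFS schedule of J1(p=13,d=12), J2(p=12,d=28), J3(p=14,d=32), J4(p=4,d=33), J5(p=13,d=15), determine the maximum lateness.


Lateness per job (L = C - d):
  J1: C=13, d=12, L=1
  J2: C=25, d=28, L=-3
  J3: C=39, d=32, L=7
  J4: C=43, d=33, L=10
  J5: C=56, d=15, L=41
Lmax = max(1, -3, 7, 10, 41)
= 41


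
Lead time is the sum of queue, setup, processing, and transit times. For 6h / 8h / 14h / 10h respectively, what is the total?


Lead time = queue + setup + processing + transit
= 6 + 8 + 14 + 10
= 38 hours


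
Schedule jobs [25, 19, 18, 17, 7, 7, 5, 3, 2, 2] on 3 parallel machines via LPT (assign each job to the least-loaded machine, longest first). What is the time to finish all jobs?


Jobs (LPT sorted): [25, 19, 18, 17, 7, 7, 5, 3, 2, 2]
Machines: 3
  J=25 → Machine 1 (load: 0+25=25)
  J=19 → Machine 2 (load: 0+19=19)
  J=18 → Machine 3 (load: 0+18=18)
  J=17 → Machine 3 (load: 18+17=35)
  J=7 → Machine 2 (load: 19+7=26)
  J=7 → Machine 1 (load: 25+7=32)
  J=5 → Machine 2 (load: 26+5=31)
  J=3 → Machine 2 (load: 31+3=34)
  J=2 → Machine 1 (load: 32+2=34)
  J=2 → Machine 1 (load: 34+2=36)
Machine loads: [36, 34, 35]
Makespan = max = 36 time units


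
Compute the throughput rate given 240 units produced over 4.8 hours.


Throughput = units / time
= 240 / 4.8
= 50.0 units/hour


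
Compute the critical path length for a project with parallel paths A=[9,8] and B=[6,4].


Path A: 9 + 8 = 17
Path B: 6 + 4 = 10
Critical path = longest = max(17, 10)
= 17 (Path A)


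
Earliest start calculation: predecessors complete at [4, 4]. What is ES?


ES = max of all predecessor completion times
Predecessors: [4, 4]
ES = max(4, 4)
= 4


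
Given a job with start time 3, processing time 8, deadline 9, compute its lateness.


Completion = 3 + 8 = 11
Lateness = C - d = 11 - 9
= 2


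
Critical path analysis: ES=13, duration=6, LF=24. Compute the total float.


EF = ES + duration = 13 + 6 = 19
LS = LF - duration = 24 - 6 = 18
Total Float = LF - EF = 24 - 19
(or LS - ES = 18 - 13)
= 5


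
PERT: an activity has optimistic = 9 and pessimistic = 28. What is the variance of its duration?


σ² = ((p - o) / 6)² = (p - o)² / 36
= (28 - 9)² / 36
= 19² / 36
= 361 / 36
= 10.0278


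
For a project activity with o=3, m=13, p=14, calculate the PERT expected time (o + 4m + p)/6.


te = (o + 4m + p) / 6
= (3 + 4×13 + 14) / 6
= (3 + 52 + 14) / 6
= 69 / 6
= 11.50


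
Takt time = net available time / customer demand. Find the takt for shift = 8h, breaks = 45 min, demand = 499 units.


Available = 8×60 - 45 = 435 min
Takt time = 435 / 499
= 0.87 min/unit


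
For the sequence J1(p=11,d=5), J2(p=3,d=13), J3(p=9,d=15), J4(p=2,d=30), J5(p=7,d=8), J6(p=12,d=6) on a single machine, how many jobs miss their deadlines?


Completion vs due date:
  J1: C=11, d=5 → TARDY
  J2: C=14, d=13 → TARDY
  J3: C=23, d=15 → TARDY
  J4: C=25, d=30 → on time
  J5: C=32, d=8 → TARDY
  J6: C=44, d=6 → TARDY
Tardy jobs: J1, J2, J3, J5, J6
Count = 5


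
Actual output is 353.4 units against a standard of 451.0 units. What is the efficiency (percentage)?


Efficiency = (actual / standard) × 100
= (353.4 / 451.0) × 100
= 78.4%


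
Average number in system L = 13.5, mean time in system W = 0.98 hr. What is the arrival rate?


Little's law: L = λW → λ = L / W
= 13.5 / 0.98
= 13.78 per hour


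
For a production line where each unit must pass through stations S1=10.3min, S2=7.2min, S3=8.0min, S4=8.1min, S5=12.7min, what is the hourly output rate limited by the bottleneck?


Bottleneck = longest station time
Station times: [10.3, 7.2, 8.0, 8.1, 12.7]
Max = 12.7 min
Rate = 60 / 12.7
= 4.72 units/hour (bottleneck: 12.7min)


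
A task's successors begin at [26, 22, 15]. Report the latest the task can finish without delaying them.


LF = min of all successor start times
Successors start at: [26, 22, 15]
LF = min(26, 22, 15)
= 15


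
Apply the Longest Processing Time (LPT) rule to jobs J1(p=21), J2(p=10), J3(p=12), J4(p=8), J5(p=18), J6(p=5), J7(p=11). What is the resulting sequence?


LPT: sort by longest processing time first
  J1: p=21
  J5: p=18
  J3: p=12
  J7: p=11
  J2: p=10
  J4: p=8
  J6: p=5
Order: J1 → J5 → J3 → J7 → J2 → J4 → J6


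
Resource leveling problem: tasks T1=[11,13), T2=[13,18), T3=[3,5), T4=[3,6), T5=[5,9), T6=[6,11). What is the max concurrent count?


Check each time point for overlaps:
  t=3: 2 tasks active (T3, T4)
Max concurrent = 2


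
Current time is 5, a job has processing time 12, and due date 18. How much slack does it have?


Slack = due - current_time - processing
= 18 - 5 - 12
= 1


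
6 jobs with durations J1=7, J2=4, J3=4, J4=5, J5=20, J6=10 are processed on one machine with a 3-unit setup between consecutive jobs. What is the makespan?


Makespan = Σ processing + (n-1) × setup
= (7 + 4 + 4 + 5 + 20 + 10) + (6-1)×3
= 50 + 15
= 65 time units


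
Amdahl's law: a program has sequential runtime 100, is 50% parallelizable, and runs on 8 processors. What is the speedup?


Amdahl's law: T_p = T × ((1-p) + p/N)
= 100 × ((1-0.5) + 0.5/8)
= 100 × (0.50 + 0.0625)
= 100 × 0.5625
= 56.25
Speedup = 100/56.25
= 1.78×


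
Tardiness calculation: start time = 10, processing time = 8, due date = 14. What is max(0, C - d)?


Completion = start + processing = 10 + 8 = 18
Tardiness = max(0, C - d) = max(0, 18 - 14)
= max(0, 4)
= 4


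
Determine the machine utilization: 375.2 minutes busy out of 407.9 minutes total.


Utilization = busy / total × 100
= 375.2 / 407.9 × 100
= 92.0%


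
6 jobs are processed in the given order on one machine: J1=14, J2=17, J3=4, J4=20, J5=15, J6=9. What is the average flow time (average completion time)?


Completion times:
  J1: completes at 14
  J2: completes at 31
  J3: completes at 35
  J4: completes at 55
  J5: completes at 70
  J6: completes at 79
Sum = 284
Average = 284/6
= 47.33


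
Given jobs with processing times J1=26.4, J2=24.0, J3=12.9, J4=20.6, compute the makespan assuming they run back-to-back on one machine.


Sequential makespan: sum all processing times
= 26.4 + 24.0 + 12.9 + 20.6
= 83.9 time units


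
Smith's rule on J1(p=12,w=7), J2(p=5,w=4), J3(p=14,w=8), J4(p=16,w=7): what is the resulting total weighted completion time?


WSPT order (by p/w): J2 → J1 → J3 → J4
  J2: C=5, w·C=4×5=20
  J1: C=17, w·C=7×17=119
  J3: C=31, w·C=8×31=248
  J4: C=47, w·C=7×47=329
Σ w·C = 716
= 716


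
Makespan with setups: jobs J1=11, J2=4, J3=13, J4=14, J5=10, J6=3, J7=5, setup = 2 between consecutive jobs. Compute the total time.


Makespan = Σ processing + (n-1) × setup
= (11 + 4 + 13 + 14 + 10 + 3 + 5) + (7-1)×2
= 60 + 12
= 72 time units


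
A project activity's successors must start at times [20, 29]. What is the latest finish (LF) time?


LF = min of all successor start times
Successors start at: [20, 29]
LF = min(20, 29)
= 20


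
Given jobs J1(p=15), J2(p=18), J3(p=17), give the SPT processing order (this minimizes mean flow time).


SPT: sort by shortest processing time
  J1: p=15
  J3: p=17
  J2: p=18
Order: J1 → J3 → J2


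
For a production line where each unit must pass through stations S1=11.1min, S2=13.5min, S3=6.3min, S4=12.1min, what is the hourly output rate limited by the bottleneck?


Bottleneck = longest station time
Station times: [11.1, 13.5, 6.3, 12.1]
Max = 13.5 min
Rate = 60 / 13.5
= 4.44 units/hour (bottleneck: 13.5min)


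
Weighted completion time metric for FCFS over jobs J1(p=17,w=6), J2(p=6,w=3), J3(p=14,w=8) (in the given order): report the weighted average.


Completion times:
  J1: C=17, w×C=6×17=102
  J2: C=23, w×C=3×23=69
  J3: C=37, w×C=8×37=296
Sum w×C = 467
Sum w = 17
Weighted avg = 467/17
= 27.47


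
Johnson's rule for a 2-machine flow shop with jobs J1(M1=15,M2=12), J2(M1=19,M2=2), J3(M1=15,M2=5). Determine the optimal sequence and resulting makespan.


Johnson's rule:
Group 1 (M1≤M2, sort by M1): []
Group 2 (M1>M2, sort desc M2): ['J1', 'J3', 'J2']
Sequence: J1 → J3 → J2
Makespan calculation:
  J1: M1 done=15, M2 done=27
  J3: M1 done=30, M2 done=35
  J2: M1 done=49, M2 done=51
= Sequence: J1 → J3 → J2, Makespan: 51


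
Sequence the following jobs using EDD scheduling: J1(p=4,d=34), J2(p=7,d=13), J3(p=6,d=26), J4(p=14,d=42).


EDD: sort by earliest due date
  J2: d=13, p=7
  J3: d=26, p=6
  J1: d=34, p=4
  J4: d=42, p=14
Order: J2 → J3 → J1 → J4


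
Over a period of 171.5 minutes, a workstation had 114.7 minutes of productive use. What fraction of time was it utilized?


Utilization = busy / total × 100
= 114.7 / 171.5 × 100
= 66.9%


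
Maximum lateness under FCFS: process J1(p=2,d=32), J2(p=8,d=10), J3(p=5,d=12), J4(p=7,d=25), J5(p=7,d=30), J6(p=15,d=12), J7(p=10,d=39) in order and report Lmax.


Lateness per job (L = C - d):
  J1: C=2, d=32, L=-30
  J2: C=10, d=10, L=0
  J3: C=15, d=12, L=3
  J4: C=22, d=25, L=-3
  J5: C=29, d=30, L=-1
  J6: C=44, d=12, L=32
  J7: C=54, d=39, L=15
Lmax = max(-30, 0, 3, -3, -1, 32, 15)
= 32


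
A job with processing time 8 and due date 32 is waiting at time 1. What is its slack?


Slack = due - current_time - processing
= 32 - 1 - 8
= 23


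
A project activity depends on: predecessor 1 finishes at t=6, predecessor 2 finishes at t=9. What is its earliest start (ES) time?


ES = max of all predecessor completion times
Predecessors: [6, 9]
ES = max(6, 9)
= 9


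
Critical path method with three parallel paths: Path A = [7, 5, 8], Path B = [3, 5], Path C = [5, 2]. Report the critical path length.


Path A: 7 + 5 + 8 = 20
Path B: 3 + 5 = 8
Path C: 5 + 2 = 7
Critical path = longest = max(20, 8, 7)
= 20 (Path A)


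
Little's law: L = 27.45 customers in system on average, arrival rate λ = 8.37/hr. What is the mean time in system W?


Little's law: L = λW → W = L / λ
= 27.45 / 8.37
= 3.28 hours


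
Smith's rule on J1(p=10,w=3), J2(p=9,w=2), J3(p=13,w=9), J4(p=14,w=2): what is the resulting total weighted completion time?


WSPT order (by p/w): J3 → J1 → J2 → J4
  J3: C=13, w·C=9×13=117
  J1: C=23, w·C=3×23=69
  J2: C=32, w·C=2×32=64
  J4: C=46, w·C=2×46=92
Σ w·C = 342
= 342


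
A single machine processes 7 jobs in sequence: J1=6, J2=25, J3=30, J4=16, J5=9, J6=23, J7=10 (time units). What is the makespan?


Sequential makespan: sum all processing times
= 6 + 25 + 30 + 16 + 9 + 23 + 10
= 119 time units


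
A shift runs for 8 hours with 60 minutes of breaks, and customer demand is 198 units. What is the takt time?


Available = 8×60 - 60 = 420 min
Takt time = 420 / 198
= 2.12 min/unit


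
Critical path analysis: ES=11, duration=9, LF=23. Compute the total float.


EF = ES + duration = 11 + 9 = 20
LS = LF - duration = 23 - 9 = 14
Total Float = LF - EF = 23 - 20
(or LS - ES = 14 - 11)
= 3


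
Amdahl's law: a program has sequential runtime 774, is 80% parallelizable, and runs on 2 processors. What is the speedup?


Amdahl's law: T_p = T × ((1-p) + p/N)
= 774 × ((1-0.8) + 0.8/2)
= 774 × (0.20 + 0.4000)
= 774 × 0.6000
= 464.40
Speedup = 774/464.40
= 1.67×


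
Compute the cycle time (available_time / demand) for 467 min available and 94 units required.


Cycle time = available time / demand
= 467 / 94
= 4.97 min/unit


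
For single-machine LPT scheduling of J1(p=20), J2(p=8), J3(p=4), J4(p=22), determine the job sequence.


LPT: sort by longest processing time first
  J4: p=22
  J1: p=20
  J2: p=8
  J3: p=4
Order: J4 → J1 → J2 → J3


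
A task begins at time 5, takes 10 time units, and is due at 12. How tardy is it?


Completion = start + processing = 5 + 10 = 15
Tardiness = max(0, C - d) = max(0, 15 - 12)
= max(0, 3)
= 3


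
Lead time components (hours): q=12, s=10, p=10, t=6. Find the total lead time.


Lead time = queue + setup + processing + transit
= 12 + 10 + 10 + 6
= 38 hours


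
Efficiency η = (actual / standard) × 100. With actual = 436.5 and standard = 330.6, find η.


Efficiency = (actual / standard) × 100
= (436.5 / 330.6) × 100
= 132.0%


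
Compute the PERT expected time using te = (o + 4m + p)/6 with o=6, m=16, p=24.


te = (o + 4m + p) / 6
= (6 + 4×16 + 24) / 6
= (6 + 64 + 24) / 6
= 94 / 6
= 15.67


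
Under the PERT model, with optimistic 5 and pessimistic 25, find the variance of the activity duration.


σ² = ((p - o) / 6)² = (p - o)² / 36
= (25 - 5)² / 36
= 20² / 36
= 400 / 36
= 11.1111


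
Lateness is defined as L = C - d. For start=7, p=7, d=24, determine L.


Completion = 7 + 7 = 14
Lateness = C - d = 14 - 24
= -10


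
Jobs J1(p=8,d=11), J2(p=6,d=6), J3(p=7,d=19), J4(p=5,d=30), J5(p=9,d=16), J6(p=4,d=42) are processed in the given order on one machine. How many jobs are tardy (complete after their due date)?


Completion vs due date:
  J1: C=8, d=11 → on time
  J2: C=14, d=6 → TARDY
  J3: C=21, d=19 → TARDY
  J4: C=26, d=30 → on time
  J5: C=35, d=16 → TARDY
  J6: C=39, d=42 → on time
Tardy jobs: J2, J3, J5
Count = 3


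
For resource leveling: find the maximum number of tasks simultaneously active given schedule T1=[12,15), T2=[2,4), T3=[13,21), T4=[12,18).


Check each time point for overlaps:
  t=13: 3 tasks active (T1, T3, T4)
Max concurrent = 3


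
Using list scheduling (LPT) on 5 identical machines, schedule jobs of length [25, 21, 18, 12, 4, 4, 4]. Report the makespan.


Jobs (LPT sorted): [25, 21, 18, 12, 4, 4, 4]
Machines: 5
  J=25 → Machine 1 (load: 0+25=25)
  J=21 → Machine 2 (load: 0+21=21)
  J=18 → Machine 3 (load: 0+18=18)
  J=12 → Machine 4 (load: 0+12=12)
  J=4 → Machine 5 (load: 0+4=4)
  J=4 → Machine 5 (load: 4+4=8)
  J=4 → Machine 5 (load: 8+4=12)
Machine loads: [25, 21, 18, 12, 12]
Makespan = max = 25 time units


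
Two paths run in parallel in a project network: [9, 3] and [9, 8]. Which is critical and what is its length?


Path A: 9 + 3 = 12
Path B: 9 + 8 = 17
Critical path = longest = max(12, 17)
= 17 (Path B)


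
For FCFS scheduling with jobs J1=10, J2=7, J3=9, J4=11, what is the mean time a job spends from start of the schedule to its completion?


Completion times:
  J1: completes at 10
  J2: completes at 17
  J3: completes at 26
  J4: completes at 37
Sum = 90
Average = 90/4
= 22.50


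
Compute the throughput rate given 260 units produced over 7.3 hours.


Throughput = units / time
= 260 / 7.3
= 35.6 units/hour


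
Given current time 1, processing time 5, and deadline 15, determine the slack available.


Slack = due - current_time - processing
= 15 - 1 - 5
= 9


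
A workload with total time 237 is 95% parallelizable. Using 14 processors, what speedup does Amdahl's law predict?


Amdahl's law: T_p = T × ((1-p) + p/N)
= 237 × ((1-0.95) + 0.95/14)
= 237 × (0.05 + 0.0679)
= 237 × 0.1179
= 27.93
Speedup = 237/27.93
= 8.48×


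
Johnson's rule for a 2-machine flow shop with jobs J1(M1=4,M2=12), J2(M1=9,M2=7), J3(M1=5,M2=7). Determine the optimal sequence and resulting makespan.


Johnson's rule:
Group 1 (M1≤M2, sort by M1): ['J1', 'J3']
Group 2 (M1>M2, sort desc M2): ['J2']
Sequence: J1 → J3 → J2
Makespan calculation:
  J1: M1 done=4, M2 done=16
  J3: M1 done=9, M2 done=23
  J2: M1 done=18, M2 done=30
= Sequence: J1 → J3 → J2, Makespan: 30


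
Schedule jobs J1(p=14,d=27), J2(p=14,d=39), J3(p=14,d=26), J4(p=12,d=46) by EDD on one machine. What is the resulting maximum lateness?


EDD order: J3 → J1 → J2 → J4
Completion and lateness:
  J3: C=14, d=26, L=14-26=-12
  J1: C=28, d=27, L=28-27=1
  J2: C=42, d=39, L=42-39=3
  J4: C=54, d=46, L=54-46=8
Lmax = max(-12, 1, 3, 8)
= 8


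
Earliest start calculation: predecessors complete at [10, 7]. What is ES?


ES = max of all predecessor completion times
Predecessors: [10, 7]
ES = max(10, 7)
= 10


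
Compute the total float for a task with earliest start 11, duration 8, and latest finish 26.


EF = ES + duration = 11 + 8 = 19
LS = LF - duration = 26 - 8 = 18
Total Float = LF - EF = 26 - 19
(or LS - ES = 18 - 11)
= 7


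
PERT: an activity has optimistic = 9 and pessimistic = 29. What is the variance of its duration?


σ² = ((p - o) / 6)² = (p - o)² / 36
= (29 - 9)² / 36
= 20² / 36
= 400 / 36
= 11.1111


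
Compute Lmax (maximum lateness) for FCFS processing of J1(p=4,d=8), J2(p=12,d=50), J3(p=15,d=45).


Lateness per job (L = C - d):
  J1: C=4, d=8, L=-4
  J2: C=16, d=50, L=-34
  J3: C=31, d=45, L=-14
Lmax = max(-4, -34, -14)
= -4


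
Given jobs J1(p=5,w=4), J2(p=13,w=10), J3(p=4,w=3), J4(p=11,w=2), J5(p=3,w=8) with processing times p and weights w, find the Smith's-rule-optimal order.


WSPT (Smith's rule): sort by p/w ascending
  J5: p/w = 3/8 = 0.375
  J1: p/w = 5/4 = 1.250
  J2: p/w = 13/10 = 1.300
  J3: p/w = 4/3 = 1.333
  J4: p/w = 11/2 = 5.500
Order: J5 → J1 → J2 → J3 → J4


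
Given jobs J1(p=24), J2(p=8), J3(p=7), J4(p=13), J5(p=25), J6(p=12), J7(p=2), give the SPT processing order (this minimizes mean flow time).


SPT: sort by shortest processing time
  J7: p=2
  J3: p=7
  J2: p=8
  J6: p=12
  J4: p=13
  J1: p=24
  J5: p=25
Order: J7 → J3 → J2 → J6 → J4 → J1 → J5


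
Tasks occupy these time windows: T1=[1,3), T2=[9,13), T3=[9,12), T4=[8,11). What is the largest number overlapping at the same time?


Check each time point for overlaps:
  t=9: 3 tasks active (T2, T3, T4)
Max concurrent = 3


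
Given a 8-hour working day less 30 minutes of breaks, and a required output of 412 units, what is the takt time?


Available = 8×60 - 30 = 450 min
Takt time = 450 / 412
= 1.09 min/unit


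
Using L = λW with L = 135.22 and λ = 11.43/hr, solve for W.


Little's law: L = λW → W = L / λ
= 135.22 / 11.43
= 11.83 hours


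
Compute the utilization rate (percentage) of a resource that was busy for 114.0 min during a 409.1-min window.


Utilization = busy / total × 100
= 114.0 / 409.1 × 100
= 27.9%


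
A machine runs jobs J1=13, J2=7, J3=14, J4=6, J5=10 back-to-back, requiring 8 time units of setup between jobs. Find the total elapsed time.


Makespan = Σ processing + (n-1) × setup
= (13 + 7 + 14 + 6 + 10) + (5-1)×8
= 50 + 32
= 82 time units


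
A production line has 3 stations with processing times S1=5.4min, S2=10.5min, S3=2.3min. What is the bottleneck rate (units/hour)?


Bottleneck = longest station time
Station times: [5.4, 10.5, 2.3]
Max = 10.5 min
Rate = 60 / 10.5
= 5.71 units/hour (bottleneck: 10.5min)


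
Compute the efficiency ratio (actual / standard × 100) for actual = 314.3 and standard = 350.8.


Efficiency = (actual / standard) × 100
= (314.3 / 350.8) × 100
= 89.6%


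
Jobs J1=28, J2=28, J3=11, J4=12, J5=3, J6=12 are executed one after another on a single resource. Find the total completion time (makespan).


Sequential makespan: sum all processing times
= 28 + 28 + 11 + 12 + 3 + 12
= 94 time units


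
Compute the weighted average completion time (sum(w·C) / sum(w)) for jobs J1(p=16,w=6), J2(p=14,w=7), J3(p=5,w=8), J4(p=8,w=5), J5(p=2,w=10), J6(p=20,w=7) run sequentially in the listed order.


Completion times:
  J1: C=16, w×C=6×16=96
  J2: C=30, w×C=7×30=210
  J3: C=35, w×C=8×35=280
  J4: C=43, w×C=5×43=215
  J5: C=45, w×C=10×45=450
  J6: C=65, w×C=7×65=455
Sum w×C = 1706
Sum w = 43
Weighted avg = 1706/43
= 39.67


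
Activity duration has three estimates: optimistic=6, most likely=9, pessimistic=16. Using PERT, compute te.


te = (o + 4m + p) / 6
= (6 + 4×9 + 16) / 6
= (6 + 36 + 16) / 6
= 58 / 6
= 9.67


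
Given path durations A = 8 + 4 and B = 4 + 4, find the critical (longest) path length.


Path A: 8 + 4 = 12
Path B: 4 + 4 = 8
Critical path = longest = max(12, 8)
= 12 (Path A)


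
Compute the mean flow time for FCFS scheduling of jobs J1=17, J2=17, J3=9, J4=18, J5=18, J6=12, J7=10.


Completion times:
  J1: completes at 17
  J2: completes at 34
  J3: completes at 43
  J4: completes at 61
  J5: completes at 79
  J6: completes at 91
  J7: completes at 101
Sum = 426
Average = 426/7
= 60.86


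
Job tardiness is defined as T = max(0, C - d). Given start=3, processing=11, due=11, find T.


Completion = start + processing = 3 + 11 = 14
Tardiness = max(0, C - d) = max(0, 14 - 11)
= max(0, 3)
= 3


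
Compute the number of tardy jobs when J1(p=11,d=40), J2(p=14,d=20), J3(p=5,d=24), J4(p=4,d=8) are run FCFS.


Completion vs due date:
  J1: C=11, d=40 → on time
  J2: C=25, d=20 → TARDY
  J3: C=30, d=24 → TARDY
  J4: C=34, d=8 → TARDY
Tardy jobs: J2, J3, J4
Count = 3


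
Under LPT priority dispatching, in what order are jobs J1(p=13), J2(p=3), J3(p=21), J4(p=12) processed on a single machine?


LPT: sort by longest processing time first
  J3: p=21
  J1: p=13
  J4: p=12
  J2: p=3
Order: J3 → J1 → J4 → J2


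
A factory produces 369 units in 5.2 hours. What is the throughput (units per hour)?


Throughput = units / time
= 369 / 5.2
= 71.0 units/hour


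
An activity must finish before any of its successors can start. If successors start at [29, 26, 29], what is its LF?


LF = min of all successor start times
Successors start at: [29, 26, 29]
LF = min(29, 26, 29)
= 26


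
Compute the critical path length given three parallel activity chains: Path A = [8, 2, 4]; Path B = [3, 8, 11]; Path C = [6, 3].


Path A: 8 + 2 + 4 = 14
Path B: 3 + 8 + 11 = 22
Path C: 6 + 3 = 9
Critical path = longest = max(14, 22, 9)
= 22 (Path B)


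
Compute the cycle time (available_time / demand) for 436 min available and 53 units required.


Cycle time = available time / demand
= 436 / 53
= 8.23 min/unit


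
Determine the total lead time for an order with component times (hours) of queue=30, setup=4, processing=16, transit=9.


Lead time = queue + setup + processing + transit
= 30 + 4 + 16 + 9
= 59 hours


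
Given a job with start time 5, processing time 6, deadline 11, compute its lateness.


Completion = 5 + 6 = 11
Lateness = C - d = 11 - 11
= 0


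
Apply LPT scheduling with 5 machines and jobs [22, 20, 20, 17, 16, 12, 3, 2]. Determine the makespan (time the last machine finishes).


Jobs (LPT sorted): [22, 20, 20, 17, 16, 12, 3, 2]
Machines: 5
  J=22 → Machine 1 (load: 0+22=22)
  J=20 → Machine 2 (load: 0+20=20)
  J=20 → Machine 3 (load: 0+20=20)
  J=17 → Machine 4 (load: 0+17=17)
  J=16 → Machine 5 (load: 0+16=16)
  J=12 → Machine 5 (load: 16+12=28)
  J=3 → Machine 4 (load: 17+3=20)
  J=2 → Machine 2 (load: 20+2=22)
Machine loads: [22, 22, 20, 20, 28]
Makespan = max = 28 time units


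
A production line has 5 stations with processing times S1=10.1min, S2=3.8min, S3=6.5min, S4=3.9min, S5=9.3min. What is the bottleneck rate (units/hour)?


Bottleneck = longest station time
Station times: [10.1, 3.8, 6.5, 3.9, 9.3]
Max = 10.1 min
Rate = 60 / 10.1
= 5.94 units/hour (bottleneck: 10.1min)


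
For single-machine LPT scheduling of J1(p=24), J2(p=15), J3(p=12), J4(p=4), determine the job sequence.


LPT: sort by longest processing time first
  J1: p=24
  J2: p=15
  J3: p=12
  J4: p=4
Order: J1 → J2 → J3 → J4


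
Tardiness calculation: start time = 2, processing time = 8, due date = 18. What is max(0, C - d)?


Completion = start + processing = 2 + 8 = 10
Tardiness = max(0, C - d) = max(0, 10 - 18)
= max(0, -8)
= 0


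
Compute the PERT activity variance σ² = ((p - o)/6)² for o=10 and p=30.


σ² = ((p - o) / 6)² = (p - o)² / 36
= (30 - 10)² / 36
= 20² / 36
= 400 / 36
= 11.1111


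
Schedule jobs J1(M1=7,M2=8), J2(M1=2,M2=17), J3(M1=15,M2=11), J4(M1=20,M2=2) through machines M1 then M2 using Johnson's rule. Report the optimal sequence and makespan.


Johnson's rule:
Group 1 (M1≤M2, sort by M1): ['J2', 'J1']
Group 2 (M1>M2, sort desc M2): ['J3', 'J4']
Sequence: J2 → J1 → J3 → J4
Makespan calculation:
  J2: M1 done=2, M2 done=19
  J1: M1 done=9, M2 done=27
  J3: M1 done=24, M2 done=38
  J4: M1 done=44, M2 done=46
= Sequence: J2 → J1 → J3 → J4, Makespan: 46


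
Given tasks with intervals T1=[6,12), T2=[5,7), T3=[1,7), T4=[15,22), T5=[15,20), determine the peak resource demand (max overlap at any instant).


Check each time point for overlaps:
  t=6: 3 tasks active (T1, T2, T3)
Max concurrent = 3


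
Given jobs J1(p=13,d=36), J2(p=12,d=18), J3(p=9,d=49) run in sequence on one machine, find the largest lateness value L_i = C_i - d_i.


Lateness per job (L = C - d):
  J1: C=13, d=36, L=-23
  J2: C=25, d=18, L=7
  J3: C=34, d=49, L=-15
Lmax = max(-23, 7, -15)
= 7


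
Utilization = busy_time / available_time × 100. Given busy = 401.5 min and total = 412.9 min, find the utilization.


Utilization = busy / total × 100
= 401.5 / 412.9 × 100
= 97.2%


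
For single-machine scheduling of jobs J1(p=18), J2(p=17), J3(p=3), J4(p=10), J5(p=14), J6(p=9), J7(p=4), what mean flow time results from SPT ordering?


SPT order: J3 → J7 → J6 → J4 → J5 → J2 → J1
Completion times:
  J3: C=3
  J7: C=7
  J6: C=16
  J4: C=26
  J5: C=40
  J2: C=57
  J1: C=75
Sum = 224, n = 7
Mean flow = 224/7
= 32.00


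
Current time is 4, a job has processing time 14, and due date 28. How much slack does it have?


Slack = due - current_time - processing
= 28 - 4 - 14
= 10


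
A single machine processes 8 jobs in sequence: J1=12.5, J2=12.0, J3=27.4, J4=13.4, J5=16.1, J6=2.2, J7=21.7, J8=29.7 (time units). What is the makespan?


Sequential makespan: sum all processing times
= 12.5 + 12.0 + 27.4 + 13.4 + 16.1 + 2.2 + 21.7 + 29.7
= 135.0 time units


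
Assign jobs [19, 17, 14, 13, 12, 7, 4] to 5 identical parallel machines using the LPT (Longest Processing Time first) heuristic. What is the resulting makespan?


Jobs (LPT sorted): [19, 17, 14, 13, 12, 7, 4]
Machines: 5
  J=19 → Machine 1 (load: 0+19=19)
  J=17 → Machine 2 (load: 0+17=17)
  J=14 → Machine 3 (load: 0+14=14)
  J=13 → Machine 4 (load: 0+13=13)
  J=12 → Machine 5 (load: 0+12=12)
  J=7 → Machine 5 (load: 12+7=19)
  J=4 → Machine 4 (load: 13+4=17)
Machine loads: [19, 17, 14, 17, 19]
Makespan = max = 19 time units


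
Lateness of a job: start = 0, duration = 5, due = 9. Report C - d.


Completion = 0 + 5 = 5
Lateness = C - d = 5 - 9
= -4


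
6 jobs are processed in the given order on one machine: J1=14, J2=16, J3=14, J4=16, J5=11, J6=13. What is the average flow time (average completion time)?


Completion times:
  J1: completes at 14
  J2: completes at 30
  J3: completes at 44
  J4: completes at 60
  J5: completes at 71
  J6: completes at 84
Sum = 303
Average = 303/6
= 50.50


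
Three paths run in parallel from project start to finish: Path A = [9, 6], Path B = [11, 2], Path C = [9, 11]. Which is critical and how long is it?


Path A: 9 + 6 = 15
Path B: 11 + 2 = 13
Path C: 9 + 11 = 20
Critical path = longest = max(15, 13, 20)
= 20 (Path C)


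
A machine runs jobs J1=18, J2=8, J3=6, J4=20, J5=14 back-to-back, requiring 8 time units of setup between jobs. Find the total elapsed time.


Makespan = Σ processing + (n-1) × setup
= (18 + 8 + 6 + 20 + 14) + (5-1)×8
= 66 + 32
= 98 time units


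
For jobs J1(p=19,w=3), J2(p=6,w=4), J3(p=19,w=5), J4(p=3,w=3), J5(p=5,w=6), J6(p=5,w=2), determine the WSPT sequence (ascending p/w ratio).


WSPT (Smith's rule): sort by p/w ascending
  J5: p/w = 5/6 = 0.833
  J4: p/w = 3/3 = 1.000
  J2: p/w = 6/4 = 1.500
  J6: p/w = 5/2 = 2.500
  J3: p/w = 19/5 = 3.800
  J1: p/w = 19/3 = 6.333
Order: J5 → J4 → J2 → J6 → J3 → J1


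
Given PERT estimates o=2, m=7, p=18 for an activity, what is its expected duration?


te = (o + 4m + p) / 6
= (2 + 4×7 + 18) / 6
= (2 + 28 + 18) / 6
= 48 / 6
= 8.00


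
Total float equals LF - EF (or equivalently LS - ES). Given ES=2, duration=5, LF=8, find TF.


EF = ES + duration = 2 + 5 = 7
LS = LF - duration = 8 - 5 = 3
Total Float = LF - EF = 8 - 7
(or LS - ES = 3 - 2)
= 1


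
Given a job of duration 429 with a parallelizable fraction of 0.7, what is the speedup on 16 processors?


Amdahl's law: T_p = T × ((1-p) + p/N)
= 429 × ((1-0.7) + 0.7/16)
= 429 × (0.30 + 0.0437)
= 429 × 0.3438
= 147.47
Speedup = 429/147.47
= 2.91×


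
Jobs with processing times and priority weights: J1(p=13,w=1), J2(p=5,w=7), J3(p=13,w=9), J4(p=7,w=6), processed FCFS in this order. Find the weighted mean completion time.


Completion times:
  J1: C=13, w×C=1×13=13
  J2: C=18, w×C=7×18=126
  J3: C=31, w×C=9×31=279
  J4: C=38, w×C=6×38=228
Sum w×C = 646
Sum w = 23
Weighted avg = 646/23
= 28.09


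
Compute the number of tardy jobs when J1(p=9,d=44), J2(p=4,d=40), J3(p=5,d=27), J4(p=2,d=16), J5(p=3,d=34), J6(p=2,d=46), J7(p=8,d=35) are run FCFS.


Completion vs due date:
  J1: C=9, d=44 → on time
  J2: C=13, d=40 → on time
  J3: C=18, d=27 → on time
  J4: C=20, d=16 → TARDY
  J5: C=23, d=34 → on time
  J6: C=25, d=46 → on time
  J7: C=33, d=35 → on time
Tardy jobs: J4
Count = 1


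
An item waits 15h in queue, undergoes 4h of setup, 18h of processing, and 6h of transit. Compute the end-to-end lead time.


Lead time = queue + setup + processing + transit
= 15 + 4 + 18 + 6
= 43 hours


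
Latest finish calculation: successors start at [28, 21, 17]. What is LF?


LF = min of all successor start times
Successors start at: [28, 21, 17]
LF = min(28, 21, 17)
= 17


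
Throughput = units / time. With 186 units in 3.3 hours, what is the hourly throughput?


Throughput = units / time
= 186 / 3.3
= 56.4 units/hour


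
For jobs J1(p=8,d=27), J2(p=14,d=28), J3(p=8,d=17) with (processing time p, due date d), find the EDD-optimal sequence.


EDD: sort by earliest due date
  J3: d=17, p=8
  J1: d=27, p=8
  J2: d=28, p=14
Order: J3 → J1 → J2


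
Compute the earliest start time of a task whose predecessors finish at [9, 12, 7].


ES = max of all predecessor completion times
Predecessors: [9, 12, 7]
ES = max(9, 12, 7)
= 12


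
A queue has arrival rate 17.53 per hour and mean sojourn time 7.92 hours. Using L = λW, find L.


Little's law: L = λ × W
= 17.53 × 7.92
= 138.84


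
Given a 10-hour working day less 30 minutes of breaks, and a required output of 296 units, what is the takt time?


Available = 10×60 - 30 = 570 min
Takt time = 570 / 296
= 1.93 min/unit


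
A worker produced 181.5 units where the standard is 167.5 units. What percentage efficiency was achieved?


Efficiency = (actual / standard) × 100
= (181.5 / 167.5) × 100
= 108.4%


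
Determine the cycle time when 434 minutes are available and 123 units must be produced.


Cycle time = available time / demand
= 434 / 123
= 3.53 min/unit


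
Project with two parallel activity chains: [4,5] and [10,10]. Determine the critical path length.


Path A: 4 + 5 = 9
Path B: 10 + 10 = 20
Critical path = longest = max(9, 20)
= 20 (Path B)


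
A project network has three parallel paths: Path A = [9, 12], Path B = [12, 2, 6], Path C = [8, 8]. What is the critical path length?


Path A: 9 + 12 = 21
Path B: 12 + 2 + 6 = 20
Path C: 8 + 8 = 16
Critical path = longest = max(21, 20, 16)
= 21 (Path A)


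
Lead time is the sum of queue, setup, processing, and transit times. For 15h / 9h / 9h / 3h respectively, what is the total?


Lead time = queue + setup + processing + transit
= 15 + 9 + 9 + 3
= 36 hours


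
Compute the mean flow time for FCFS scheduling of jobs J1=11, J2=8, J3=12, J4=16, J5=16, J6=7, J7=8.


Completion times:
  J1: completes at 11
  J2: completes at 19
  J3: completes at 31
  J4: completes at 47
  J5: completes at 63
  J6: completes at 70
  J7: completes at 78
Sum = 319
Average = 319/7
= 45.57


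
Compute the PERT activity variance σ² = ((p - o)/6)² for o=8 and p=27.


σ² = ((p - o) / 6)² = (p - o)² / 36
= (27 - 8)² / 36
= 19² / 36
= 361 / 36
= 10.0278


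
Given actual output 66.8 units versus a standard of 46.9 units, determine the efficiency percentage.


Efficiency = (actual / standard) × 100
= (66.8 / 46.9) × 100
= 142.4%


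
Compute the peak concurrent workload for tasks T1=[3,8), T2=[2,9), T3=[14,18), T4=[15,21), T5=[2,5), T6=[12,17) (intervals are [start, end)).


Check each time point for overlaps:
  t=3: 3 tasks active (T1, T2, T5)
Max concurrent = 3


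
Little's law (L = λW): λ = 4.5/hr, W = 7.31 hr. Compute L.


Little's law: L = λ × W
= 4.5 × 7.31
= 32.89


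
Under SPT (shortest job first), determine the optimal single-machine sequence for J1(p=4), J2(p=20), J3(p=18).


SPT: sort by shortest processing time
  J1: p=4
  J3: p=18
  J2: p=20
Order: J1 → J3 → J2


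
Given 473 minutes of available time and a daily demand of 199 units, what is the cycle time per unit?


Cycle time = available time / demand
= 473 / 199
= 2.38 min/unit


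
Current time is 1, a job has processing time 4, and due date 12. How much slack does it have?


Slack = due - current_time - processing
= 12 - 1 - 4
= 7
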